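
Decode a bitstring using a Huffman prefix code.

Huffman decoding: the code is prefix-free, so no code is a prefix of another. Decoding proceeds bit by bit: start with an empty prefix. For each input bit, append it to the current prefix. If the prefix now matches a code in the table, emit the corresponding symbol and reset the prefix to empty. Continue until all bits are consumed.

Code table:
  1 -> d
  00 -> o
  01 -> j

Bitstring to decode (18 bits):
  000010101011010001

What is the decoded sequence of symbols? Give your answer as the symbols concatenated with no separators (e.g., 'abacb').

Bit 0: prefix='0' (no match yet)
Bit 1: prefix='00' -> emit 'o', reset
Bit 2: prefix='0' (no match yet)
Bit 3: prefix='00' -> emit 'o', reset
Bit 4: prefix='1' -> emit 'd', reset
Bit 5: prefix='0' (no match yet)
Bit 6: prefix='01' -> emit 'j', reset
Bit 7: prefix='0' (no match yet)
Bit 8: prefix='01' -> emit 'j', reset
Bit 9: prefix='0' (no match yet)
Bit 10: prefix='01' -> emit 'j', reset
Bit 11: prefix='1' -> emit 'd', reset
Bit 12: prefix='0' (no match yet)
Bit 13: prefix='01' -> emit 'j', reset
Bit 14: prefix='0' (no match yet)
Bit 15: prefix='00' -> emit 'o', reset
Bit 16: prefix='0' (no match yet)
Bit 17: prefix='01' -> emit 'j', reset

Answer: oodjjjdjoj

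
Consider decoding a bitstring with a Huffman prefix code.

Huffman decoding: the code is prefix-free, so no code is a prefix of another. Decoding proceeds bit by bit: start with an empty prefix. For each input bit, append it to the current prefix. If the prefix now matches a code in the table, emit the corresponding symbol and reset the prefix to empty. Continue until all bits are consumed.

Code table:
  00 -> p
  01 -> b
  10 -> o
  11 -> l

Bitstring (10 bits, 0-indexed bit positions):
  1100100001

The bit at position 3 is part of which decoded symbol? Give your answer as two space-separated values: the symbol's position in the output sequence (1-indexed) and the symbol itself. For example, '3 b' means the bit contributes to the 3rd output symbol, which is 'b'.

Bit 0: prefix='1' (no match yet)
Bit 1: prefix='11' -> emit 'l', reset
Bit 2: prefix='0' (no match yet)
Bit 3: prefix='00' -> emit 'p', reset
Bit 4: prefix='1' (no match yet)
Bit 5: prefix='10' -> emit 'o', reset
Bit 6: prefix='0' (no match yet)
Bit 7: prefix='00' -> emit 'p', reset

Answer: 2 p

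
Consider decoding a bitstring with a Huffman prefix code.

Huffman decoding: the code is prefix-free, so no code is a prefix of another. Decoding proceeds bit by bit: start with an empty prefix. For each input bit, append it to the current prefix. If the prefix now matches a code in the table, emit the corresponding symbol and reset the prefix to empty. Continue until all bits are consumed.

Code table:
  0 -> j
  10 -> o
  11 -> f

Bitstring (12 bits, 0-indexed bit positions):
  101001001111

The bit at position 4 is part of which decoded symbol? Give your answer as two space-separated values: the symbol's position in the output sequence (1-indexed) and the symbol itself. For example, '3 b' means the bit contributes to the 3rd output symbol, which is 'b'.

Bit 0: prefix='1' (no match yet)
Bit 1: prefix='10' -> emit 'o', reset
Bit 2: prefix='1' (no match yet)
Bit 3: prefix='10' -> emit 'o', reset
Bit 4: prefix='0' -> emit 'j', reset
Bit 5: prefix='1' (no match yet)
Bit 6: prefix='10' -> emit 'o', reset
Bit 7: prefix='0' -> emit 'j', reset
Bit 8: prefix='1' (no match yet)

Answer: 3 j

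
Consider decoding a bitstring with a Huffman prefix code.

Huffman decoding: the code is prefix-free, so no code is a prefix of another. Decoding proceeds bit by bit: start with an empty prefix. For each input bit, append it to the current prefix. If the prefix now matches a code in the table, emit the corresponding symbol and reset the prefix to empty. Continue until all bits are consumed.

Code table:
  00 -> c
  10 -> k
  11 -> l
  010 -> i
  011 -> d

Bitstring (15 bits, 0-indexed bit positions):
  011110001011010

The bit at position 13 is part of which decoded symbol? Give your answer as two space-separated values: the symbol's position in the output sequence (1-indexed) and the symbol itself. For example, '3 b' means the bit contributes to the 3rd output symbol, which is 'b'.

Answer: 6 i

Derivation:
Bit 0: prefix='0' (no match yet)
Bit 1: prefix='01' (no match yet)
Bit 2: prefix='011' -> emit 'd', reset
Bit 3: prefix='1' (no match yet)
Bit 4: prefix='11' -> emit 'l', reset
Bit 5: prefix='0' (no match yet)
Bit 6: prefix='00' -> emit 'c', reset
Bit 7: prefix='0' (no match yet)
Bit 8: prefix='01' (no match yet)
Bit 9: prefix='010' -> emit 'i', reset
Bit 10: prefix='1' (no match yet)
Bit 11: prefix='11' -> emit 'l', reset
Bit 12: prefix='0' (no match yet)
Bit 13: prefix='01' (no match yet)
Bit 14: prefix='010' -> emit 'i', reset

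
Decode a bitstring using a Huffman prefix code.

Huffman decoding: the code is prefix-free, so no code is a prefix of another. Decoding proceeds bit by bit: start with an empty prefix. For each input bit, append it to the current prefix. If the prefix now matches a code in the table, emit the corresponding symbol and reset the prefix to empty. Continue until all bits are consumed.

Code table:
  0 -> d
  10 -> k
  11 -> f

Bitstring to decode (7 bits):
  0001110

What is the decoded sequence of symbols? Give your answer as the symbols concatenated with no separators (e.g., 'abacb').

Bit 0: prefix='0' -> emit 'd', reset
Bit 1: prefix='0' -> emit 'd', reset
Bit 2: prefix='0' -> emit 'd', reset
Bit 3: prefix='1' (no match yet)
Bit 4: prefix='11' -> emit 'f', reset
Bit 5: prefix='1' (no match yet)
Bit 6: prefix='10' -> emit 'k', reset

Answer: dddfk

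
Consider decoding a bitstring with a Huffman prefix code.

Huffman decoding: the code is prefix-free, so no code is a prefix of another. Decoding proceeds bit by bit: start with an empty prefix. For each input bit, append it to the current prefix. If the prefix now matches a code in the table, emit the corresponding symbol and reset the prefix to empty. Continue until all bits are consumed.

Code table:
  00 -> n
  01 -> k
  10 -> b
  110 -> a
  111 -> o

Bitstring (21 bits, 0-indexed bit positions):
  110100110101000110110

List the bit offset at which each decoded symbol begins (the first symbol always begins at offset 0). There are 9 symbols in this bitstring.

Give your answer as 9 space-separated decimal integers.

Bit 0: prefix='1' (no match yet)
Bit 1: prefix='11' (no match yet)
Bit 2: prefix='110' -> emit 'a', reset
Bit 3: prefix='1' (no match yet)
Bit 4: prefix='10' -> emit 'b', reset
Bit 5: prefix='0' (no match yet)
Bit 6: prefix='01' -> emit 'k', reset
Bit 7: prefix='1' (no match yet)
Bit 8: prefix='10' -> emit 'b', reset
Bit 9: prefix='1' (no match yet)
Bit 10: prefix='10' -> emit 'b', reset
Bit 11: prefix='1' (no match yet)
Bit 12: prefix='10' -> emit 'b', reset
Bit 13: prefix='0' (no match yet)
Bit 14: prefix='00' -> emit 'n', reset
Bit 15: prefix='1' (no match yet)
Bit 16: prefix='11' (no match yet)
Bit 17: prefix='110' -> emit 'a', reset
Bit 18: prefix='1' (no match yet)
Bit 19: prefix='11' (no match yet)
Bit 20: prefix='110' -> emit 'a', reset

Answer: 0 3 5 7 9 11 13 15 18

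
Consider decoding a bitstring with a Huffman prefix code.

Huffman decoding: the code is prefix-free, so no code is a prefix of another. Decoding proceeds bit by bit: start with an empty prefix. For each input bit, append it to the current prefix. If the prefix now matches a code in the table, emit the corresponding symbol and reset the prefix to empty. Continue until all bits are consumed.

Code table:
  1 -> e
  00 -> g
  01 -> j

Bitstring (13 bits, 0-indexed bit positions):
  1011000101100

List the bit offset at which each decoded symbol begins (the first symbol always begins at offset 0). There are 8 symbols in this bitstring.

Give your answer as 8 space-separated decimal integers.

Bit 0: prefix='1' -> emit 'e', reset
Bit 1: prefix='0' (no match yet)
Bit 2: prefix='01' -> emit 'j', reset
Bit 3: prefix='1' -> emit 'e', reset
Bit 4: prefix='0' (no match yet)
Bit 5: prefix='00' -> emit 'g', reset
Bit 6: prefix='0' (no match yet)
Bit 7: prefix='01' -> emit 'j', reset
Bit 8: prefix='0' (no match yet)
Bit 9: prefix='01' -> emit 'j', reset
Bit 10: prefix='1' -> emit 'e', reset
Bit 11: prefix='0' (no match yet)
Bit 12: prefix='00' -> emit 'g', reset

Answer: 0 1 3 4 6 8 10 11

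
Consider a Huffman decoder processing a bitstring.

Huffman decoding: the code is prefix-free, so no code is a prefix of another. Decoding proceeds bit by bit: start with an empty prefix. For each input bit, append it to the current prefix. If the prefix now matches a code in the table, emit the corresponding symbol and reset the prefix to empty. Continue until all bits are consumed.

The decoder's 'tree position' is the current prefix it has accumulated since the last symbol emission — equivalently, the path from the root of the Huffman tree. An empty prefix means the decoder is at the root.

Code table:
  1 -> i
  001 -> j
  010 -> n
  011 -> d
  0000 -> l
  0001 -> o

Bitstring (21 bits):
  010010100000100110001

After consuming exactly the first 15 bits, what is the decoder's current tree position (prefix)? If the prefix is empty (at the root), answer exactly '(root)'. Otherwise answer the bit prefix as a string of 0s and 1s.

Bit 0: prefix='0' (no match yet)
Bit 1: prefix='01' (no match yet)
Bit 2: prefix='010' -> emit 'n', reset
Bit 3: prefix='0' (no match yet)
Bit 4: prefix='01' (no match yet)
Bit 5: prefix='010' -> emit 'n', reset
Bit 6: prefix='1' -> emit 'i', reset
Bit 7: prefix='0' (no match yet)
Bit 8: prefix='00' (no match yet)
Bit 9: prefix='000' (no match yet)
Bit 10: prefix='0000' -> emit 'l', reset
Bit 11: prefix='0' (no match yet)
Bit 12: prefix='01' (no match yet)
Bit 13: prefix='010' -> emit 'n', reset
Bit 14: prefix='0' (no match yet)

Answer: 0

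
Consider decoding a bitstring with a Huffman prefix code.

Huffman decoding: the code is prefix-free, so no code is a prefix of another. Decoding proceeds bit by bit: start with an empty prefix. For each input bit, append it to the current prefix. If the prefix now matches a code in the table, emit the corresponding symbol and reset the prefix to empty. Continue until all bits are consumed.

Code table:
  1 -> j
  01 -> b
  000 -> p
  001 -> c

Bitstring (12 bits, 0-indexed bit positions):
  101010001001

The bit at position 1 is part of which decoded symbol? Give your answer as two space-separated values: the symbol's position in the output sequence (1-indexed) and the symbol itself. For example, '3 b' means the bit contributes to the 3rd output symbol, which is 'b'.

Answer: 2 b

Derivation:
Bit 0: prefix='1' -> emit 'j', reset
Bit 1: prefix='0' (no match yet)
Bit 2: prefix='01' -> emit 'b', reset
Bit 3: prefix='0' (no match yet)
Bit 4: prefix='01' -> emit 'b', reset
Bit 5: prefix='0' (no match yet)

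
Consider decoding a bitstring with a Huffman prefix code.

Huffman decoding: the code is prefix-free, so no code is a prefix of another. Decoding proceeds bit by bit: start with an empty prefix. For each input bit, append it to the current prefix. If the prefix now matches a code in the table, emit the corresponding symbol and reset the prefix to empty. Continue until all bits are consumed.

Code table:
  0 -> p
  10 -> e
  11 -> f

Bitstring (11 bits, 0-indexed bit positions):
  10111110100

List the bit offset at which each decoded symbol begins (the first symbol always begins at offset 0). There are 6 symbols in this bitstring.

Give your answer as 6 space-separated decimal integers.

Answer: 0 2 4 6 8 10

Derivation:
Bit 0: prefix='1' (no match yet)
Bit 1: prefix='10' -> emit 'e', reset
Bit 2: prefix='1' (no match yet)
Bit 3: prefix='11' -> emit 'f', reset
Bit 4: prefix='1' (no match yet)
Bit 5: prefix='11' -> emit 'f', reset
Bit 6: prefix='1' (no match yet)
Bit 7: prefix='10' -> emit 'e', reset
Bit 8: prefix='1' (no match yet)
Bit 9: prefix='10' -> emit 'e', reset
Bit 10: prefix='0' -> emit 'p', reset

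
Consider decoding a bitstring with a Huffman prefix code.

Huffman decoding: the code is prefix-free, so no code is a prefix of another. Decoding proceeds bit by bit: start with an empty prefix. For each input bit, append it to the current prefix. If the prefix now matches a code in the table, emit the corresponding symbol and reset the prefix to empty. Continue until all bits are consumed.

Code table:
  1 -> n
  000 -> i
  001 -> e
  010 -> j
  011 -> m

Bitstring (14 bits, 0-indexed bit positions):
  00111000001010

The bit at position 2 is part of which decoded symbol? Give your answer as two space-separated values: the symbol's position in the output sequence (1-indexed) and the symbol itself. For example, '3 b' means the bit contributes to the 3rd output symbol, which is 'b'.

Answer: 1 e

Derivation:
Bit 0: prefix='0' (no match yet)
Bit 1: prefix='00' (no match yet)
Bit 2: prefix='001' -> emit 'e', reset
Bit 3: prefix='1' -> emit 'n', reset
Bit 4: prefix='1' -> emit 'n', reset
Bit 5: prefix='0' (no match yet)
Bit 6: prefix='00' (no match yet)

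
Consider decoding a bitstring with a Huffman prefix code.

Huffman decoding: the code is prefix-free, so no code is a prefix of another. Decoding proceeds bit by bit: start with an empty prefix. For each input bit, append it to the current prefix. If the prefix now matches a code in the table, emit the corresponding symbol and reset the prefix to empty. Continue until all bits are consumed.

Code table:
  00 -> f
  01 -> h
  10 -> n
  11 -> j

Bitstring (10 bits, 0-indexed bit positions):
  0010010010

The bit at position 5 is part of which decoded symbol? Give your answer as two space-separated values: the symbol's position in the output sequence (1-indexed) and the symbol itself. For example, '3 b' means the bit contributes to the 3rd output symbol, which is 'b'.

Bit 0: prefix='0' (no match yet)
Bit 1: prefix='00' -> emit 'f', reset
Bit 2: prefix='1' (no match yet)
Bit 3: prefix='10' -> emit 'n', reset
Bit 4: prefix='0' (no match yet)
Bit 5: prefix='01' -> emit 'h', reset
Bit 6: prefix='0' (no match yet)
Bit 7: prefix='00' -> emit 'f', reset
Bit 8: prefix='1' (no match yet)
Bit 9: prefix='10' -> emit 'n', reset

Answer: 3 h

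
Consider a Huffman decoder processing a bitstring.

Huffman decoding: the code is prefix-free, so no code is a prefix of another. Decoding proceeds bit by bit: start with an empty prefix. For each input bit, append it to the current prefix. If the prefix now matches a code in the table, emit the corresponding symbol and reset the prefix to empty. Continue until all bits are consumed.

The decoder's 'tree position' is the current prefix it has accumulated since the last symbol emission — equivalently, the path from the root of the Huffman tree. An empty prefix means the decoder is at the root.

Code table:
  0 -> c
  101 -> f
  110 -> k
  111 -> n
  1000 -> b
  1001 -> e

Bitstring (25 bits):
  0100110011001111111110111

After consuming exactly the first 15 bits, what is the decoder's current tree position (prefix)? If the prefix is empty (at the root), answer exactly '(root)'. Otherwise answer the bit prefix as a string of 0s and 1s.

Answer: 11

Derivation:
Bit 0: prefix='0' -> emit 'c', reset
Bit 1: prefix='1' (no match yet)
Bit 2: prefix='10' (no match yet)
Bit 3: prefix='100' (no match yet)
Bit 4: prefix='1001' -> emit 'e', reset
Bit 5: prefix='1' (no match yet)
Bit 6: prefix='10' (no match yet)
Bit 7: prefix='100' (no match yet)
Bit 8: prefix='1001' -> emit 'e', reset
Bit 9: prefix='1' (no match yet)
Bit 10: prefix='10' (no match yet)
Bit 11: prefix='100' (no match yet)
Bit 12: prefix='1001' -> emit 'e', reset
Bit 13: prefix='1' (no match yet)
Bit 14: prefix='11' (no match yet)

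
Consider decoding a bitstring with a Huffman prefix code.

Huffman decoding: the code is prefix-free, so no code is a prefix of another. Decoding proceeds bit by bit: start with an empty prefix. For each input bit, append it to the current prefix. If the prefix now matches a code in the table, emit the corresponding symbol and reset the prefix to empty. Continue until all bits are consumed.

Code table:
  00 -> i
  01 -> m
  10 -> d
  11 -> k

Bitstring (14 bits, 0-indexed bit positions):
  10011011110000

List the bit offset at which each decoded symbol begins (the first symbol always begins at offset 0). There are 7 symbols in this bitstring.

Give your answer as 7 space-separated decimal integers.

Bit 0: prefix='1' (no match yet)
Bit 1: prefix='10' -> emit 'd', reset
Bit 2: prefix='0' (no match yet)
Bit 3: prefix='01' -> emit 'm', reset
Bit 4: prefix='1' (no match yet)
Bit 5: prefix='10' -> emit 'd', reset
Bit 6: prefix='1' (no match yet)
Bit 7: prefix='11' -> emit 'k', reset
Bit 8: prefix='1' (no match yet)
Bit 9: prefix='11' -> emit 'k', reset
Bit 10: prefix='0' (no match yet)
Bit 11: prefix='00' -> emit 'i', reset
Bit 12: prefix='0' (no match yet)
Bit 13: prefix='00' -> emit 'i', reset

Answer: 0 2 4 6 8 10 12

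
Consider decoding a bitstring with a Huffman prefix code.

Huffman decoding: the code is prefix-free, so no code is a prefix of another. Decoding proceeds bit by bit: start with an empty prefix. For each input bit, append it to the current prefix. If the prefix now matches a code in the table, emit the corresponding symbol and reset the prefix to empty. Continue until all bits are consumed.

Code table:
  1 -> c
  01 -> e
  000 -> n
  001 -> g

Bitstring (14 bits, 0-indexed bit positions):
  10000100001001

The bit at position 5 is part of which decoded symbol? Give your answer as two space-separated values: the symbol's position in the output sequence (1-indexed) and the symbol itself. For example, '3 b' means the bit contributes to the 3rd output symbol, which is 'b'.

Bit 0: prefix='1' -> emit 'c', reset
Bit 1: prefix='0' (no match yet)
Bit 2: prefix='00' (no match yet)
Bit 3: prefix='000' -> emit 'n', reset
Bit 4: prefix='0' (no match yet)
Bit 5: prefix='01' -> emit 'e', reset
Bit 6: prefix='0' (no match yet)
Bit 7: prefix='00' (no match yet)
Bit 8: prefix='000' -> emit 'n', reset
Bit 9: prefix='0' (no match yet)

Answer: 3 e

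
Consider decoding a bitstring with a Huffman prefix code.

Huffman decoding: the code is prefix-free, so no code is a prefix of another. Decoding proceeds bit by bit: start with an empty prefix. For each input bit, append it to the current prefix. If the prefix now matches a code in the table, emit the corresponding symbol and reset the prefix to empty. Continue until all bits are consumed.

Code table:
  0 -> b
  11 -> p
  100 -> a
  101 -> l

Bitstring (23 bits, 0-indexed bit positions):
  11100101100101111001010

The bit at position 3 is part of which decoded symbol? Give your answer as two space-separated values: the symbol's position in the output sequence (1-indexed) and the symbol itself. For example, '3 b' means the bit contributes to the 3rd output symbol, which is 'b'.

Answer: 2 a

Derivation:
Bit 0: prefix='1' (no match yet)
Bit 1: prefix='11' -> emit 'p', reset
Bit 2: prefix='1' (no match yet)
Bit 3: prefix='10' (no match yet)
Bit 4: prefix='100' -> emit 'a', reset
Bit 5: prefix='1' (no match yet)
Bit 6: prefix='10' (no match yet)
Bit 7: prefix='101' -> emit 'l', reset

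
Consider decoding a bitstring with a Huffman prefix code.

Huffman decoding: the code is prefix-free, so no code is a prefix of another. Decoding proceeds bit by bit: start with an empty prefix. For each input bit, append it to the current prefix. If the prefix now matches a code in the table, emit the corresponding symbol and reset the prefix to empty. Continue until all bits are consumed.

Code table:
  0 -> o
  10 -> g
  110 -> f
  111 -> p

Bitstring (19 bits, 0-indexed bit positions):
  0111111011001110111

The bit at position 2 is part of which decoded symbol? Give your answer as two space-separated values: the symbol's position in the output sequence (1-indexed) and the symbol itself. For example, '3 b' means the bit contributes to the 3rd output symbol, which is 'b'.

Bit 0: prefix='0' -> emit 'o', reset
Bit 1: prefix='1' (no match yet)
Bit 2: prefix='11' (no match yet)
Bit 3: prefix='111' -> emit 'p', reset
Bit 4: prefix='1' (no match yet)
Bit 5: prefix='11' (no match yet)
Bit 6: prefix='111' -> emit 'p', reset

Answer: 2 p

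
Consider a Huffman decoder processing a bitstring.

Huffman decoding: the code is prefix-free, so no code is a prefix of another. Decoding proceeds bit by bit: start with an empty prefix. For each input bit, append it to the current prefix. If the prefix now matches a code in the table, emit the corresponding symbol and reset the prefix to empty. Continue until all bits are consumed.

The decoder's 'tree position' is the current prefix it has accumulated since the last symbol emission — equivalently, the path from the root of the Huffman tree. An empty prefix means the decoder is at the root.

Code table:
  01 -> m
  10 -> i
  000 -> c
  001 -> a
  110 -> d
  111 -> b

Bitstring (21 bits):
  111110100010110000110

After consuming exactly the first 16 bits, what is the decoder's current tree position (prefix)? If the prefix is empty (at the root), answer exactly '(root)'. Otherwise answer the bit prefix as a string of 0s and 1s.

Bit 0: prefix='1' (no match yet)
Bit 1: prefix='11' (no match yet)
Bit 2: prefix='111' -> emit 'b', reset
Bit 3: prefix='1' (no match yet)
Bit 4: prefix='11' (no match yet)
Bit 5: prefix='110' -> emit 'd', reset
Bit 6: prefix='1' (no match yet)
Bit 7: prefix='10' -> emit 'i', reset
Bit 8: prefix='0' (no match yet)
Bit 9: prefix='00' (no match yet)
Bit 10: prefix='001' -> emit 'a', reset
Bit 11: prefix='0' (no match yet)
Bit 12: prefix='01' -> emit 'm', reset
Bit 13: prefix='1' (no match yet)
Bit 14: prefix='10' -> emit 'i', reset
Bit 15: prefix='0' (no match yet)

Answer: 0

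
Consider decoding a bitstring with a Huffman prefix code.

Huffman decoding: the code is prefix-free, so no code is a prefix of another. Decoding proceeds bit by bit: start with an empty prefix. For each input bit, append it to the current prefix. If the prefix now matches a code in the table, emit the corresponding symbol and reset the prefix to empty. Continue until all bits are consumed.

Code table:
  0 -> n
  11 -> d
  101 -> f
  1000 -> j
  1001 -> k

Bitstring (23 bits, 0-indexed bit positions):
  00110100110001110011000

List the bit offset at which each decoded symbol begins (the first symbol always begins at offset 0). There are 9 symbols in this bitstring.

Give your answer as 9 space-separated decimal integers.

Answer: 0 1 2 4 5 9 13 15 19

Derivation:
Bit 0: prefix='0' -> emit 'n', reset
Bit 1: prefix='0' -> emit 'n', reset
Bit 2: prefix='1' (no match yet)
Bit 3: prefix='11' -> emit 'd', reset
Bit 4: prefix='0' -> emit 'n', reset
Bit 5: prefix='1' (no match yet)
Bit 6: prefix='10' (no match yet)
Bit 7: prefix='100' (no match yet)
Bit 8: prefix='1001' -> emit 'k', reset
Bit 9: prefix='1' (no match yet)
Bit 10: prefix='10' (no match yet)
Bit 11: prefix='100' (no match yet)
Bit 12: prefix='1000' -> emit 'j', reset
Bit 13: prefix='1' (no match yet)
Bit 14: prefix='11' -> emit 'd', reset
Bit 15: prefix='1' (no match yet)
Bit 16: prefix='10' (no match yet)
Bit 17: prefix='100' (no match yet)
Bit 18: prefix='1001' -> emit 'k', reset
Bit 19: prefix='1' (no match yet)
Bit 20: prefix='10' (no match yet)
Bit 21: prefix='100' (no match yet)
Bit 22: prefix='1000' -> emit 'j', reset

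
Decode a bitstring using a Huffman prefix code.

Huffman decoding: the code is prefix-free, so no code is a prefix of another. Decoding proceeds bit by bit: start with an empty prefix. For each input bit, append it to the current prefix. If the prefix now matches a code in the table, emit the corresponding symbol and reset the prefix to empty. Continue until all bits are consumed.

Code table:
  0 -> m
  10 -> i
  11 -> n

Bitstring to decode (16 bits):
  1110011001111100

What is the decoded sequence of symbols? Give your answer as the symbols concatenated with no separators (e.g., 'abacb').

Bit 0: prefix='1' (no match yet)
Bit 1: prefix='11' -> emit 'n', reset
Bit 2: prefix='1' (no match yet)
Bit 3: prefix='10' -> emit 'i', reset
Bit 4: prefix='0' -> emit 'm', reset
Bit 5: prefix='1' (no match yet)
Bit 6: prefix='11' -> emit 'n', reset
Bit 7: prefix='0' -> emit 'm', reset
Bit 8: prefix='0' -> emit 'm', reset
Bit 9: prefix='1' (no match yet)
Bit 10: prefix='11' -> emit 'n', reset
Bit 11: prefix='1' (no match yet)
Bit 12: prefix='11' -> emit 'n', reset
Bit 13: prefix='1' (no match yet)
Bit 14: prefix='10' -> emit 'i', reset
Bit 15: prefix='0' -> emit 'm', reset

Answer: nimnmmnnim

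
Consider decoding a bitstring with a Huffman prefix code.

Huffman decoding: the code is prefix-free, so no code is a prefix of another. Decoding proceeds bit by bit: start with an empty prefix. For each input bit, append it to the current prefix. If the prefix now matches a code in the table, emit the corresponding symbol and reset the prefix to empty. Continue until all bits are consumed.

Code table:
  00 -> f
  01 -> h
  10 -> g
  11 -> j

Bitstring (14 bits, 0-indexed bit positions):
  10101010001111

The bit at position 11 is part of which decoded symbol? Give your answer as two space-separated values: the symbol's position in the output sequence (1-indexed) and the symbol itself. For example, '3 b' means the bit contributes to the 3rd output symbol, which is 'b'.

Answer: 6 j

Derivation:
Bit 0: prefix='1' (no match yet)
Bit 1: prefix='10' -> emit 'g', reset
Bit 2: prefix='1' (no match yet)
Bit 3: prefix='10' -> emit 'g', reset
Bit 4: prefix='1' (no match yet)
Bit 5: prefix='10' -> emit 'g', reset
Bit 6: prefix='1' (no match yet)
Bit 7: prefix='10' -> emit 'g', reset
Bit 8: prefix='0' (no match yet)
Bit 9: prefix='00' -> emit 'f', reset
Bit 10: prefix='1' (no match yet)
Bit 11: prefix='11' -> emit 'j', reset
Bit 12: prefix='1' (no match yet)
Bit 13: prefix='11' -> emit 'j', reset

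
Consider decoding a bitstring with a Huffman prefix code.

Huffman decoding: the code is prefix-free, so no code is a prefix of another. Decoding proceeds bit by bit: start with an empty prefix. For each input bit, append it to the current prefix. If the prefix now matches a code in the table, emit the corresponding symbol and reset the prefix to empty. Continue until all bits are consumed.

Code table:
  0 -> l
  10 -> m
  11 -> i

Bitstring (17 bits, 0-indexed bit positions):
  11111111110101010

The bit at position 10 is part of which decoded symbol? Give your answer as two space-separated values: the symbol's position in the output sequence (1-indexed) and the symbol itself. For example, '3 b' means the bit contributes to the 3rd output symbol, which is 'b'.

Bit 0: prefix='1' (no match yet)
Bit 1: prefix='11' -> emit 'i', reset
Bit 2: prefix='1' (no match yet)
Bit 3: prefix='11' -> emit 'i', reset
Bit 4: prefix='1' (no match yet)
Bit 5: prefix='11' -> emit 'i', reset
Bit 6: prefix='1' (no match yet)
Bit 7: prefix='11' -> emit 'i', reset
Bit 8: prefix='1' (no match yet)
Bit 9: prefix='11' -> emit 'i', reset
Bit 10: prefix='0' -> emit 'l', reset
Bit 11: prefix='1' (no match yet)
Bit 12: prefix='10' -> emit 'm', reset
Bit 13: prefix='1' (no match yet)
Bit 14: prefix='10' -> emit 'm', reset

Answer: 6 l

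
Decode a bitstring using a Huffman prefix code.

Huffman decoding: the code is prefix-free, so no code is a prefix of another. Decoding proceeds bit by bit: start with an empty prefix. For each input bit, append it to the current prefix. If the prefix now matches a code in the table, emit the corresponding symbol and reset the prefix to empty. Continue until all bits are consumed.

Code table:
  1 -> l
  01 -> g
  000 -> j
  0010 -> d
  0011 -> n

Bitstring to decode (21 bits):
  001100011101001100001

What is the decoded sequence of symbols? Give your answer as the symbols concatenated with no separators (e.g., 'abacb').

Answer: njlllgnjg

Derivation:
Bit 0: prefix='0' (no match yet)
Bit 1: prefix='00' (no match yet)
Bit 2: prefix='001' (no match yet)
Bit 3: prefix='0011' -> emit 'n', reset
Bit 4: prefix='0' (no match yet)
Bit 5: prefix='00' (no match yet)
Bit 6: prefix='000' -> emit 'j', reset
Bit 7: prefix='1' -> emit 'l', reset
Bit 8: prefix='1' -> emit 'l', reset
Bit 9: prefix='1' -> emit 'l', reset
Bit 10: prefix='0' (no match yet)
Bit 11: prefix='01' -> emit 'g', reset
Bit 12: prefix='0' (no match yet)
Bit 13: prefix='00' (no match yet)
Bit 14: prefix='001' (no match yet)
Bit 15: prefix='0011' -> emit 'n', reset
Bit 16: prefix='0' (no match yet)
Bit 17: prefix='00' (no match yet)
Bit 18: prefix='000' -> emit 'j', reset
Bit 19: prefix='0' (no match yet)
Bit 20: prefix='01' -> emit 'g', reset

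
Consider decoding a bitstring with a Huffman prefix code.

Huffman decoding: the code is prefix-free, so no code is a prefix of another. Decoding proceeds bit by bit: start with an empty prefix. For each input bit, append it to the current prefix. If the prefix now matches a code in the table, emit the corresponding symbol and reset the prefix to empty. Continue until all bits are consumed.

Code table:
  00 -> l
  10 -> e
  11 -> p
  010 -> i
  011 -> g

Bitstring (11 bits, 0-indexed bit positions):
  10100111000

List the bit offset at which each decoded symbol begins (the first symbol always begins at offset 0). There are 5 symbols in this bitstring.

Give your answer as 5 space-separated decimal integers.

Bit 0: prefix='1' (no match yet)
Bit 1: prefix='10' -> emit 'e', reset
Bit 2: prefix='1' (no match yet)
Bit 3: prefix='10' -> emit 'e', reset
Bit 4: prefix='0' (no match yet)
Bit 5: prefix='01' (no match yet)
Bit 6: prefix='011' -> emit 'g', reset
Bit 7: prefix='1' (no match yet)
Bit 8: prefix='10' -> emit 'e', reset
Bit 9: prefix='0' (no match yet)
Bit 10: prefix='00' -> emit 'l', reset

Answer: 0 2 4 7 9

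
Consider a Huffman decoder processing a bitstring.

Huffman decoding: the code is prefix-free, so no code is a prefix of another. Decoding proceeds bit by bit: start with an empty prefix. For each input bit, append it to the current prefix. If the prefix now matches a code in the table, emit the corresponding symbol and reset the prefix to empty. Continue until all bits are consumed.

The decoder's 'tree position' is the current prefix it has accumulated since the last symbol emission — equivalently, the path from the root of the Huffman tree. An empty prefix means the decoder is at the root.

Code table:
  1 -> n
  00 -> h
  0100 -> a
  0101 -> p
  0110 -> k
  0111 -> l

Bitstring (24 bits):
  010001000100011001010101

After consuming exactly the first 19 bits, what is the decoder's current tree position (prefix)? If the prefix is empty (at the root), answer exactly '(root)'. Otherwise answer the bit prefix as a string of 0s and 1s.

Answer: 010

Derivation:
Bit 0: prefix='0' (no match yet)
Bit 1: prefix='01' (no match yet)
Bit 2: prefix='010' (no match yet)
Bit 3: prefix='0100' -> emit 'a', reset
Bit 4: prefix='0' (no match yet)
Bit 5: prefix='01' (no match yet)
Bit 6: prefix='010' (no match yet)
Bit 7: prefix='0100' -> emit 'a', reset
Bit 8: prefix='0' (no match yet)
Bit 9: prefix='01' (no match yet)
Bit 10: prefix='010' (no match yet)
Bit 11: prefix='0100' -> emit 'a', reset
Bit 12: prefix='0' (no match yet)
Bit 13: prefix='01' (no match yet)
Bit 14: prefix='011' (no match yet)
Bit 15: prefix='0110' -> emit 'k', reset
Bit 16: prefix='0' (no match yet)
Bit 17: prefix='01' (no match yet)
Bit 18: prefix='010' (no match yet)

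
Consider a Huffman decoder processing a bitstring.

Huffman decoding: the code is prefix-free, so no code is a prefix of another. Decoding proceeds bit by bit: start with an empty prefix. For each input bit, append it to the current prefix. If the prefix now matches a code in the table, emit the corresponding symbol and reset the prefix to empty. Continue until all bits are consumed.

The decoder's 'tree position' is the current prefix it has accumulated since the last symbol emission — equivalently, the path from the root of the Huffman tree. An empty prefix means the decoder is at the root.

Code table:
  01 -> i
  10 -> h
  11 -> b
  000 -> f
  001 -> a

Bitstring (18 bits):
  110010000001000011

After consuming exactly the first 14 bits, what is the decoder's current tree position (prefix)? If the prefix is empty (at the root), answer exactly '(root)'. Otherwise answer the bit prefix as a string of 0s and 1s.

Answer: 0

Derivation:
Bit 0: prefix='1' (no match yet)
Bit 1: prefix='11' -> emit 'b', reset
Bit 2: prefix='0' (no match yet)
Bit 3: prefix='00' (no match yet)
Bit 4: prefix='001' -> emit 'a', reset
Bit 5: prefix='0' (no match yet)
Bit 6: prefix='00' (no match yet)
Bit 7: prefix='000' -> emit 'f', reset
Bit 8: prefix='0' (no match yet)
Bit 9: prefix='00' (no match yet)
Bit 10: prefix='000' -> emit 'f', reset
Bit 11: prefix='1' (no match yet)
Bit 12: prefix='10' -> emit 'h', reset
Bit 13: prefix='0' (no match yet)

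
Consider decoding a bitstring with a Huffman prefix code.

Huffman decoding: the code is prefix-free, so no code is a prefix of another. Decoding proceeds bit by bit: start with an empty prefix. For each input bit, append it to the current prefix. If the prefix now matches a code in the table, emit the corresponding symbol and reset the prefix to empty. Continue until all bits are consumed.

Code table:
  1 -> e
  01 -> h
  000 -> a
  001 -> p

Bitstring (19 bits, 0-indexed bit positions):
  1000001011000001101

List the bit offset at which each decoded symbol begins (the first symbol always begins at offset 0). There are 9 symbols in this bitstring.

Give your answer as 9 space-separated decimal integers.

Bit 0: prefix='1' -> emit 'e', reset
Bit 1: prefix='0' (no match yet)
Bit 2: prefix='00' (no match yet)
Bit 3: prefix='000' -> emit 'a', reset
Bit 4: prefix='0' (no match yet)
Bit 5: prefix='00' (no match yet)
Bit 6: prefix='001' -> emit 'p', reset
Bit 7: prefix='0' (no match yet)
Bit 8: prefix='01' -> emit 'h', reset
Bit 9: prefix='1' -> emit 'e', reset
Bit 10: prefix='0' (no match yet)
Bit 11: prefix='00' (no match yet)
Bit 12: prefix='000' -> emit 'a', reset
Bit 13: prefix='0' (no match yet)
Bit 14: prefix='00' (no match yet)
Bit 15: prefix='001' -> emit 'p', reset
Bit 16: prefix='1' -> emit 'e', reset
Bit 17: prefix='0' (no match yet)
Bit 18: prefix='01' -> emit 'h', reset

Answer: 0 1 4 7 9 10 13 16 17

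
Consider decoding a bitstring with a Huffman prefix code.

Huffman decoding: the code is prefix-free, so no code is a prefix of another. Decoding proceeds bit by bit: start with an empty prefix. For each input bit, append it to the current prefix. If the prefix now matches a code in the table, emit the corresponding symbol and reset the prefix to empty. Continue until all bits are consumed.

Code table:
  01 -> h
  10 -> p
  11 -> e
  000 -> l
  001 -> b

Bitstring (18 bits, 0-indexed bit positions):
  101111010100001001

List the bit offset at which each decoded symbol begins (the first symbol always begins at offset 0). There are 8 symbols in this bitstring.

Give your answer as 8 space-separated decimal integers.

Answer: 0 2 4 6 8 10 13 15

Derivation:
Bit 0: prefix='1' (no match yet)
Bit 1: prefix='10' -> emit 'p', reset
Bit 2: prefix='1' (no match yet)
Bit 3: prefix='11' -> emit 'e', reset
Bit 4: prefix='1' (no match yet)
Bit 5: prefix='11' -> emit 'e', reset
Bit 6: prefix='0' (no match yet)
Bit 7: prefix='01' -> emit 'h', reset
Bit 8: prefix='0' (no match yet)
Bit 9: prefix='01' -> emit 'h', reset
Bit 10: prefix='0' (no match yet)
Bit 11: prefix='00' (no match yet)
Bit 12: prefix='000' -> emit 'l', reset
Bit 13: prefix='0' (no match yet)
Bit 14: prefix='01' -> emit 'h', reset
Bit 15: prefix='0' (no match yet)
Bit 16: prefix='00' (no match yet)
Bit 17: prefix='001' -> emit 'b', reset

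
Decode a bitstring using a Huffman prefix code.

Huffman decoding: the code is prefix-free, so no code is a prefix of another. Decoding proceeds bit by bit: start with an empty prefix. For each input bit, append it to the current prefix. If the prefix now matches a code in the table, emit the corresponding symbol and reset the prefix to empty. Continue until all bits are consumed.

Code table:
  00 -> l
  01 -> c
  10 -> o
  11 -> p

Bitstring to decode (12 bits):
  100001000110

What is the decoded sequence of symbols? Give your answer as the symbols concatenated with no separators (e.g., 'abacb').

Answer: olclco

Derivation:
Bit 0: prefix='1' (no match yet)
Bit 1: prefix='10' -> emit 'o', reset
Bit 2: prefix='0' (no match yet)
Bit 3: prefix='00' -> emit 'l', reset
Bit 4: prefix='0' (no match yet)
Bit 5: prefix='01' -> emit 'c', reset
Bit 6: prefix='0' (no match yet)
Bit 7: prefix='00' -> emit 'l', reset
Bit 8: prefix='0' (no match yet)
Bit 9: prefix='01' -> emit 'c', reset
Bit 10: prefix='1' (no match yet)
Bit 11: prefix='10' -> emit 'o', reset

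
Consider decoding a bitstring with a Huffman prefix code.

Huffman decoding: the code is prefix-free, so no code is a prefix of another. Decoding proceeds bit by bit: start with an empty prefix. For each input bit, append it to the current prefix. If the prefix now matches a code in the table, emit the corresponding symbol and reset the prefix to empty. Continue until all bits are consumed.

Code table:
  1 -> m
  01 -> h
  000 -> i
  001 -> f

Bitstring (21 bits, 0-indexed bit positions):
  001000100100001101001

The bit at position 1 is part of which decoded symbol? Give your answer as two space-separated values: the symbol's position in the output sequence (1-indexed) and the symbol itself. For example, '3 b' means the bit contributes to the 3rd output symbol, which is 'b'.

Bit 0: prefix='0' (no match yet)
Bit 1: prefix='00' (no match yet)
Bit 2: prefix='001' -> emit 'f', reset
Bit 3: prefix='0' (no match yet)
Bit 4: prefix='00' (no match yet)
Bit 5: prefix='000' -> emit 'i', reset

Answer: 1 f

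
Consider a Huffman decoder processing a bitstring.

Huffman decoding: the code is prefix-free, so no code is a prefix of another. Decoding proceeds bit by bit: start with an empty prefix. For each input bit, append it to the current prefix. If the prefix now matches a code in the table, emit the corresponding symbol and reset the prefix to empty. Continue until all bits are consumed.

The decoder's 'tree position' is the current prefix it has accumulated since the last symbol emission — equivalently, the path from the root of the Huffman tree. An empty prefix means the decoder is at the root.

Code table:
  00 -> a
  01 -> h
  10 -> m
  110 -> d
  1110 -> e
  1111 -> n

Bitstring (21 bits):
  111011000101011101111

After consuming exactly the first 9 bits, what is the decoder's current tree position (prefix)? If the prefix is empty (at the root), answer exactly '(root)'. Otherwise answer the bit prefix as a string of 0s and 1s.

Bit 0: prefix='1' (no match yet)
Bit 1: prefix='11' (no match yet)
Bit 2: prefix='111' (no match yet)
Bit 3: prefix='1110' -> emit 'e', reset
Bit 4: prefix='1' (no match yet)
Bit 5: prefix='11' (no match yet)
Bit 6: prefix='110' -> emit 'd', reset
Bit 7: prefix='0' (no match yet)
Bit 8: prefix='00' -> emit 'a', reset

Answer: (root)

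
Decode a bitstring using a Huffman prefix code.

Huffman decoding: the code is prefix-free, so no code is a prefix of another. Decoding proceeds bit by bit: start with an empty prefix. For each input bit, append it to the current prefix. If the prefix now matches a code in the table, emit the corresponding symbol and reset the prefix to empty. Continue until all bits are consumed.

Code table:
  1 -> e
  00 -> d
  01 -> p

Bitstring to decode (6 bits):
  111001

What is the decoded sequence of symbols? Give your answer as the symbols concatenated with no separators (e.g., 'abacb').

Bit 0: prefix='1' -> emit 'e', reset
Bit 1: prefix='1' -> emit 'e', reset
Bit 2: prefix='1' -> emit 'e', reset
Bit 3: prefix='0' (no match yet)
Bit 4: prefix='00' -> emit 'd', reset
Bit 5: prefix='1' -> emit 'e', reset

Answer: eeede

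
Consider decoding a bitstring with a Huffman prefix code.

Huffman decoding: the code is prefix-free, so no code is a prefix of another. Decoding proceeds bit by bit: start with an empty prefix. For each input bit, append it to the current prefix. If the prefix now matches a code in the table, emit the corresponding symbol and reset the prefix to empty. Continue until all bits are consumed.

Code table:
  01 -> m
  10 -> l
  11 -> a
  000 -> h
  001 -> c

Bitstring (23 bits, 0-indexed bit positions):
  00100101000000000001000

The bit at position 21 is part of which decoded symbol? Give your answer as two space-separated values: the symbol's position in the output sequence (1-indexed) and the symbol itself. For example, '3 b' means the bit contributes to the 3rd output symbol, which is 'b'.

Bit 0: prefix='0' (no match yet)
Bit 1: prefix='00' (no match yet)
Bit 2: prefix='001' -> emit 'c', reset
Bit 3: prefix='0' (no match yet)
Bit 4: prefix='00' (no match yet)
Bit 5: prefix='001' -> emit 'c', reset
Bit 6: prefix='0' (no match yet)
Bit 7: prefix='01' -> emit 'm', reset
Bit 8: prefix='0' (no match yet)
Bit 9: prefix='00' (no match yet)
Bit 10: prefix='000' -> emit 'h', reset
Bit 11: prefix='0' (no match yet)
Bit 12: prefix='00' (no match yet)
Bit 13: prefix='000' -> emit 'h', reset
Bit 14: prefix='0' (no match yet)
Bit 15: prefix='00' (no match yet)
Bit 16: prefix='000' -> emit 'h', reset
Bit 17: prefix='0' (no match yet)
Bit 18: prefix='00' (no match yet)
Bit 19: prefix='001' -> emit 'c', reset
Bit 20: prefix='0' (no match yet)
Bit 21: prefix='00' (no match yet)
Bit 22: prefix='000' -> emit 'h', reset

Answer: 8 h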